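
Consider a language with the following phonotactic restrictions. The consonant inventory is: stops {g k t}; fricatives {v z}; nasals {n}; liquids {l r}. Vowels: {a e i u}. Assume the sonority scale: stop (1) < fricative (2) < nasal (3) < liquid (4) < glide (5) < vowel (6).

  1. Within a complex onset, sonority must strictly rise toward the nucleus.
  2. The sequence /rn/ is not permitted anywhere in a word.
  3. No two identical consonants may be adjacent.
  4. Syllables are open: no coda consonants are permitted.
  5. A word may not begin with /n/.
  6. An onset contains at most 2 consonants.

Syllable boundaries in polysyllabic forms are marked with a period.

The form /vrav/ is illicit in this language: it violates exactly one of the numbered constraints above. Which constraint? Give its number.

4

/vrav/: syllable 1 coda /v/ has 1 consonant (> 0).
This is a violation of constraint 4: "Syllables are open: no coda consonants are permitted."
The remaining constraints (1, 2, 3, 5, 6) are satisfied.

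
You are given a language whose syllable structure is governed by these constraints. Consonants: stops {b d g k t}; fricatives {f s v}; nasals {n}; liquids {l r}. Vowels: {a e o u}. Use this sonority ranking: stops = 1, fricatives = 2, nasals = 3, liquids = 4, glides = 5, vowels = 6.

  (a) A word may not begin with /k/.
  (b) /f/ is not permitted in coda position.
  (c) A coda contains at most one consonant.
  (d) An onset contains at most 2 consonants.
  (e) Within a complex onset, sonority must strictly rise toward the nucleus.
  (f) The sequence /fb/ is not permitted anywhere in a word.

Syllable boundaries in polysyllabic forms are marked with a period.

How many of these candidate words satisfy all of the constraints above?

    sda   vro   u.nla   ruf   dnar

3

sda — violates constraint (e): syllable 1 onset /sd/: /s/ (fricative, 2) → /d/ (stop, 1) does not rise → phonotactically illegal
vro — σ1 onset /vr/ (2→4 rises), coda /∅/ ok → phonotactically legal
u.nla — σ1 onset /∅/, coda /∅/ ok; σ2 onset /nl/ (3→4 rises), coda /∅/ ok → phonotactically legal
ruf — violates constraint (b): syllable 1 coda contains /f/ → phonotactically illegal
dnar — σ1 onset /dn/ (1→3 rises), coda /r/ ok → phonotactically legal
Phonotactically legal: vro, u.nla, dnar → 3.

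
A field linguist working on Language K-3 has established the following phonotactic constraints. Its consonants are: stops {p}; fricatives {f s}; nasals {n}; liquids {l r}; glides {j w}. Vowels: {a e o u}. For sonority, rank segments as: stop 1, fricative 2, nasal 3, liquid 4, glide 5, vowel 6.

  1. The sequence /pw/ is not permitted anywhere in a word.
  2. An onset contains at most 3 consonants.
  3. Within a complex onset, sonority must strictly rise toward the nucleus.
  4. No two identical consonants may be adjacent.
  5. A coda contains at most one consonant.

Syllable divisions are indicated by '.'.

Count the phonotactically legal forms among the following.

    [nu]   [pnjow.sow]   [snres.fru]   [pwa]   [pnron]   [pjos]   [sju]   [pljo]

7

[nu] — σ1 onset /n/, coda /∅/ ok → phonotactically legal
[pnjow.sow] — σ1 onset /pnj/ (1→3→5 rises), coda /w/ ok; σ2 onset /s/, coda /w/ ok → phonotactically legal
[snres.fru] — σ1 onset /snr/ (2→3→4 rises), coda /s/ ok; σ2 onset /fr/ (2→4 rises), coda /∅/ ok → phonotactically legal
[pwa] — violates constraint 1: contains banned sequence /pw/ → phonotactically illegal
[pnron] — σ1 onset /pnr/ (1→3→4 rises), coda /n/ ok → phonotactically legal
[pjos] — σ1 onset /pj/ (1→5 rises), coda /s/ ok → phonotactically legal
[sju] — σ1 onset /sj/ (2→5 rises), coda /∅/ ok → phonotactically legal
[pljo] — σ1 onset /plj/ (1→4→5 rises), coda /∅/ ok → phonotactically legal
Phonotactically legal: [nu], [pnjow.sow], [snres.fru], [pnron], [pjos], [sju], [pljo] → 7.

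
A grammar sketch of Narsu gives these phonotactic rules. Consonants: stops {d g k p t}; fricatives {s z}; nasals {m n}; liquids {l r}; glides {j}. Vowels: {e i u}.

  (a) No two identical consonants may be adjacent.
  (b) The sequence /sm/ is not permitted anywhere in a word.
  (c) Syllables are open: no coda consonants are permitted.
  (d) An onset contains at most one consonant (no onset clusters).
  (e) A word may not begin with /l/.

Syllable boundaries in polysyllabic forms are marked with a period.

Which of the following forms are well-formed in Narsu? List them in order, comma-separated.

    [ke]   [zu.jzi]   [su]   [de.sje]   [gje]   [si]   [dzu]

[ke], [su], [si]

[ke] — σ1 onset /k/, coda /∅/ ok → well-formed
[zu.jzi] — violates constraint (d): syllable 2 onset /jz/ has 2 consonants (> 1) → ill-formed
[su] — σ1 onset /s/, coda /∅/ ok → well-formed
[de.sje] — violates constraint (d): syllable 2 onset /sj/ has 2 consonants (> 1) → ill-formed
[gje] — violates constraint (d): syllable 1 onset /gj/ has 2 consonants (> 1) → ill-formed
[si] — σ1 onset /s/, coda /∅/ ok → well-formed
[dzu] — violates constraint (d): syllable 1 onset /dz/ has 2 consonants (> 1) → ill-formed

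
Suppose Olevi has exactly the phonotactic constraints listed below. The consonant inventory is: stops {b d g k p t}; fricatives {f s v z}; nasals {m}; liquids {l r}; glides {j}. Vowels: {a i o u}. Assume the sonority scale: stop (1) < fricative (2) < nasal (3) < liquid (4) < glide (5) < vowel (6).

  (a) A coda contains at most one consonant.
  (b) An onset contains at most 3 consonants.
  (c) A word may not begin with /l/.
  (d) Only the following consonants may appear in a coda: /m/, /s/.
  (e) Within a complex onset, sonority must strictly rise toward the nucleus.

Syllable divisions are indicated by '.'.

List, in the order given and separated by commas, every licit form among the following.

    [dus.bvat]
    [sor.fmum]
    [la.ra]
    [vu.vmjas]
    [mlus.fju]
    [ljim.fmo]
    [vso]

[vu.vmjas], [mlus.fju]

[dus.bvat] — violates constraint (d): syllable 2 coda contains /t/, which is not a licensed coda consonant → illicit
[sor.fmum] — violates constraint (d): syllable 1 coda contains /r/, which is not a licensed coda consonant → illicit
[la.ra] — violates constraint (c): word begins with /l/ → illicit
[vu.vmjas] — σ1 onset /v/, coda /∅/ ok; σ2 onset /vmj/ (2→3→5 rises), coda /s/ ok → licit
[mlus.fju] — σ1 onset /ml/ (3→4 rises), coda /s/ ok; σ2 onset /fj/ (2→5 rises), coda /∅/ ok → licit
[ljim.fmo] — violates constraint (c): word begins with /l/ → illicit
[vso] — violates constraint (e): syllable 1 onset /vs/: /v/ (fricative, 2) → /s/ (fricative, 2) does not rise → illicit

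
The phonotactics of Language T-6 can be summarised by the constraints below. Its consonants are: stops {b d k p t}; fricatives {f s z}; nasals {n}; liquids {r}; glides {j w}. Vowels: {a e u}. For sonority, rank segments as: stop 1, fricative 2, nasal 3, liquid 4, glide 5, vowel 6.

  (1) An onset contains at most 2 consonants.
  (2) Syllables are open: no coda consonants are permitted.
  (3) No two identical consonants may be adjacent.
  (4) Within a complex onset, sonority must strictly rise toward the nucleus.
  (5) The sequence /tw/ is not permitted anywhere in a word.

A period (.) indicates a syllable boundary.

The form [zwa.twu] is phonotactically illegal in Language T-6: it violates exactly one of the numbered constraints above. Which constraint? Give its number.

[zwa.twu]: contains banned sequence /tw/.
This is a violation of constraint 5: "The sequence /tw/ is not permitted anywhere in a word."
The remaining constraints (1, 2, 3, 4) are satisfied.

5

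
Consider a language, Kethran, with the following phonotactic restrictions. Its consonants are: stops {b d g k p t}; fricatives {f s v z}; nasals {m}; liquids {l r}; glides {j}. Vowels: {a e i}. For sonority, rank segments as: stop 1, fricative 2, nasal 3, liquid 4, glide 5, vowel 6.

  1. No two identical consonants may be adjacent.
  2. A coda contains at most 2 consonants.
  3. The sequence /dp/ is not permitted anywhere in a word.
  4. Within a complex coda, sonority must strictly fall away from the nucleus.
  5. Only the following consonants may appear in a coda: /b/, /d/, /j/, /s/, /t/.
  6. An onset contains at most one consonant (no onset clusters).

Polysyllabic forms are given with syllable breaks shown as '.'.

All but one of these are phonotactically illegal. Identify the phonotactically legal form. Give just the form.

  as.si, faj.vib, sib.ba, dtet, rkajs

as.si — violates constraint 1: adjacent identical consonants /ss/ → phonotactically illegal
faj.vib — σ1 onset /f/, coda /j/ ok; σ2 onset /v/, coda /b/ ok → phonotactically legal
sib.ba — violates constraint 1: adjacent identical consonants /bb/ → phonotactically illegal
dtet — violates constraint 6: syllable 1 onset /dt/ has 2 consonants (> 1) → phonotactically illegal
rkajs — violates constraint 6: syllable 1 onset /rk/ has 2 consonants (> 1) → phonotactically illegal

faj.vib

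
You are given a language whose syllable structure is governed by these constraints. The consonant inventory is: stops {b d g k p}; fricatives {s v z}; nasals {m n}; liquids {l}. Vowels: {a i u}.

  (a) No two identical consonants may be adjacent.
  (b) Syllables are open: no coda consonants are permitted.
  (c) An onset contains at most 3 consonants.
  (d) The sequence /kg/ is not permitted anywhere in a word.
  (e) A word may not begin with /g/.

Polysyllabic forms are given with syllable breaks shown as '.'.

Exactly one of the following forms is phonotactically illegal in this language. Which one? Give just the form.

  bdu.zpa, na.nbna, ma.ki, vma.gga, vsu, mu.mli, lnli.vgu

bdu.zpa — σ1 onset /bd/ (2C), coda /∅/ ok; σ2 onset /zp/ (2C), coda /∅/ ok → phonotactically legal
na.nbna — σ1 onset /n/, coda /∅/ ok; σ2 onset /nbn/ (3C), coda /∅/ ok → phonotactically legal
ma.ki — σ1 onset /m/, coda /∅/ ok; σ2 onset /k/, coda /∅/ ok → phonotactically legal
vma.gga — violates constraint (a): adjacent identical consonants /gg/ → phonotactically illegal
vsu — σ1 onset /vs/ (2C), coda /∅/ ok → phonotactically legal
mu.mli — σ1 onset /m/, coda /∅/ ok; σ2 onset /ml/ (2C), coda /∅/ ok → phonotactically legal
lnli.vgu — σ1 onset /lnl/ (3C), coda /∅/ ok; σ2 onset /vg/ (2C), coda /∅/ ok → phonotactically legal

vma.gga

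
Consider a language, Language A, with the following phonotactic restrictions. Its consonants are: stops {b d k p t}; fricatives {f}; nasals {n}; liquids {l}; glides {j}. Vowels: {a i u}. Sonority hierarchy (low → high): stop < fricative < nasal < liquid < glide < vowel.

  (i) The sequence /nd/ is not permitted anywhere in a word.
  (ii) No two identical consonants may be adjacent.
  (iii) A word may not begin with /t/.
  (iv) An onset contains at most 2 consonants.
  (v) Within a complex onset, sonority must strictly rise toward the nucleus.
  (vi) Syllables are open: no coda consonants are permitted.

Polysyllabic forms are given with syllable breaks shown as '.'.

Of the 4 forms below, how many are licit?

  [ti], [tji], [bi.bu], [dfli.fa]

[ti] — violates constraint (iii): word begins with /t/ → illicit
[tji] — violates constraint (iii): word begins with /t/ → illicit
[bi.bu] — σ1 onset /b/, coda /∅/ ok; σ2 onset /b/, coda /∅/ ok → licit
[dfli.fa] — violates constraint (iv): syllable 1 onset /dfl/ has 3 consonants (> 2) → illicit
Licit: [bi.bu] → 1.

1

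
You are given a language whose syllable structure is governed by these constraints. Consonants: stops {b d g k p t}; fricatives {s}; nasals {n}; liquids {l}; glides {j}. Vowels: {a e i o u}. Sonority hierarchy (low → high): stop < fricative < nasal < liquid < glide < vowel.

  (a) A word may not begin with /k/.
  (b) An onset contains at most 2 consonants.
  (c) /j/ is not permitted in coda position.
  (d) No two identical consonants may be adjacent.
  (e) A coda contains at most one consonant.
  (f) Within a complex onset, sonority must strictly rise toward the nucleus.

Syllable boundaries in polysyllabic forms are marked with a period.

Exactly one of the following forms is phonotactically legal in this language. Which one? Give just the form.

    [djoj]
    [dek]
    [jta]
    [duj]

[djoj] — violates constraint (c): syllable 1 coda contains /j/ → phonotactically illegal
[dek] — σ1 onset /d/, coda /k/ ok → phonotactically legal
[jta] — violates constraint (f): syllable 1 onset /jt/: /j/ (glide, 5) → /t/ (stop, 1) does not rise → phonotactically illegal
[duj] — violates constraint (c): syllable 1 coda contains /j/ → phonotactically illegal

[dek]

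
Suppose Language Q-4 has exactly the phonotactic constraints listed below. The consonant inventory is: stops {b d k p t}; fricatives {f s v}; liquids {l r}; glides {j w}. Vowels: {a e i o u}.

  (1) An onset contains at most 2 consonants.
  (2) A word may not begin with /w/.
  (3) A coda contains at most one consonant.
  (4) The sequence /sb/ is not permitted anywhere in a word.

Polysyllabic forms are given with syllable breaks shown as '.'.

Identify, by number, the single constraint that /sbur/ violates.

/sbur/: contains banned sequence /sb/.
This is a violation of constraint 4: "The sequence /sb/ is not permitted anywhere in a word."
The remaining constraints (1, 2, 3) are satisfied.

4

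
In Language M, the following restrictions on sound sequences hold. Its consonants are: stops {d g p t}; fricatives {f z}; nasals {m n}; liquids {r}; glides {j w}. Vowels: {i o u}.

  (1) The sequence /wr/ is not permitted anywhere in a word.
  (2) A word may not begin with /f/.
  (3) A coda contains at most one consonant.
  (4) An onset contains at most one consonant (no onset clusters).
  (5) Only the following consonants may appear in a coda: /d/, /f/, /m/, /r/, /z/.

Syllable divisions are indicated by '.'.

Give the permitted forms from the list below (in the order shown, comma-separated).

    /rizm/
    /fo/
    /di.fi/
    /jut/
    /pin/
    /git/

/di.fi/

/rizm/ — violates constraint 3: syllable 1 coda /zm/ has 2 consonants (> 1) → not permitted
/fo/ — violates constraint 2: word begins with /f/ → not permitted
/di.fi/ — σ1 onset /d/, coda /∅/ ok; σ2 onset /f/, coda /∅/ ok → permitted
/jut/ — violates constraint 5: syllable 1 coda contains /t/, which is not a licensed coda consonant → not permitted
/pin/ — violates constraint 5: syllable 1 coda contains /n/, which is not a licensed coda consonant → not permitted
/git/ — violates constraint 5: syllable 1 coda contains /t/, which is not a licensed coda consonant → not permitted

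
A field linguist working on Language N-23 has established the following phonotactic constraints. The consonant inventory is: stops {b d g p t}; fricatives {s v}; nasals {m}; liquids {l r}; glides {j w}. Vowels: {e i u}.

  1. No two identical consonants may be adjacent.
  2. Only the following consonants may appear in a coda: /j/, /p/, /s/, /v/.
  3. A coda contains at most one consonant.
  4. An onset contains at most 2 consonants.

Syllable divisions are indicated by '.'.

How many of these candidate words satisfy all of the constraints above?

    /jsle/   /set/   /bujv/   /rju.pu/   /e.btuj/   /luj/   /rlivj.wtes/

/jsle/ — violates constraint 4: syllable 1 onset /jsl/ has 3 consonants (> 2) → not permitted
/set/ — violates constraint 2: syllable 1 coda contains /t/, which is not a licensed coda consonant → not permitted
/bujv/ — violates constraint 3: syllable 1 coda /jv/ has 2 consonants (> 1) → not permitted
/rju.pu/ — σ1 onset /rj/ (2C), coda /∅/ ok; σ2 onset /p/, coda /∅/ ok → permitted
/e.btuj/ — σ1 onset /∅/, coda /∅/ ok; σ2 onset /bt/ (2C), coda /j/ ok → permitted
/luj/ — σ1 onset /l/, coda /j/ ok → permitted
/rlivj.wtes/ — violates constraint 3: syllable 1 coda /vj/ has 2 consonants (> 1) → not permitted
Permitted: /rju.pu/, /e.btuj/, /luj/ → 3.

3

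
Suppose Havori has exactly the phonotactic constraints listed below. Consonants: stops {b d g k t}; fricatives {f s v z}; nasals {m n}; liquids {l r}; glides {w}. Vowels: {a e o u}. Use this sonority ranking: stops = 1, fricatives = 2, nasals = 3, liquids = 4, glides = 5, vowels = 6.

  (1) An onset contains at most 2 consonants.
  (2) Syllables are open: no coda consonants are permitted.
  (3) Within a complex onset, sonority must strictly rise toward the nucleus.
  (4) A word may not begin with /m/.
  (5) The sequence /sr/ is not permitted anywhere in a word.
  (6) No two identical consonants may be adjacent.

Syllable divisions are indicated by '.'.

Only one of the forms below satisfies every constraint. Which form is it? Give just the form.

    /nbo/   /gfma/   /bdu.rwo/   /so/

/so/

/nbo/ — violates constraint 3: syllable 1 onset /nb/: /n/ (nasal, 3) → /b/ (stop, 1) does not rise → phonotactically illegal
/gfma/ — violates constraint 1: syllable 1 onset /gfm/ has 3 consonants (> 2) → phonotactically illegal
/bdu.rwo/ — violates constraint 3: syllable 1 onset /bd/: /b/ (stop, 1) → /d/ (stop, 1) does not rise → phonotactically illegal
/so/ — σ1 onset /s/, coda /∅/ ok → phonotactically legal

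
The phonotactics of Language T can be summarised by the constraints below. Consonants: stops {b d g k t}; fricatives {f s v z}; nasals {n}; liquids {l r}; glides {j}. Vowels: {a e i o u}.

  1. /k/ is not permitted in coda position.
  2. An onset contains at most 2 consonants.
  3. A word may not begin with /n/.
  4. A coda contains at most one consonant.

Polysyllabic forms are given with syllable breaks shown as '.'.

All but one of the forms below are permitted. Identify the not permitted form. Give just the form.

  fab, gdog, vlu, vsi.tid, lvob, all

fab — σ1 onset /f/, coda /b/ ok → permitted
gdog — σ1 onset /gd/ (2C), coda /g/ ok → permitted
vlu — σ1 onset /vl/ (2C), coda /∅/ ok → permitted
vsi.tid — σ1 onset /vs/ (2C), coda /∅/ ok; σ2 onset /t/, coda /d/ ok → permitted
lvob — σ1 onset /lv/ (2C), coda /b/ ok → permitted
all — violates constraint 4: syllable 1 coda /ll/ has 2 consonants (> 1) → not permitted

all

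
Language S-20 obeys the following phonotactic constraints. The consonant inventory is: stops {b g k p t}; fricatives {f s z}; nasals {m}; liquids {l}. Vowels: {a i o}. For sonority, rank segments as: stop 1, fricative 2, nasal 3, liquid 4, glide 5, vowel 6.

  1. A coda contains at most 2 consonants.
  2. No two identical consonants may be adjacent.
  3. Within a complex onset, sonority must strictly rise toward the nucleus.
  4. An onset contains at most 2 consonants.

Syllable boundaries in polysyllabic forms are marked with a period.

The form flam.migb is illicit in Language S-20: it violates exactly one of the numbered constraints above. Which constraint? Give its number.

2

flam.migb: adjacent identical consonants /mm/.
This is a violation of constraint 2: "No two identical consonants may be adjacent."
The remaining constraints (1, 3, 4) are satisfied.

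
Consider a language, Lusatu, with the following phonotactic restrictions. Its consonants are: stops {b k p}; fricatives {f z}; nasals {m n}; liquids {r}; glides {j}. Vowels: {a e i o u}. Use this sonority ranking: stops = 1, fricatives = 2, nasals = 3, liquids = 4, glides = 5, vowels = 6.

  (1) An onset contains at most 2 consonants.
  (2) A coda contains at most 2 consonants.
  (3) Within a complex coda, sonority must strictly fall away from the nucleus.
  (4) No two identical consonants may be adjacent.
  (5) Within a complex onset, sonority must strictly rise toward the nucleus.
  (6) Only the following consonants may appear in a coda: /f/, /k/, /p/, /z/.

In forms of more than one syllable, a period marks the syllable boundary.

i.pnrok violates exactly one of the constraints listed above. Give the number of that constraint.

1

i.pnrok: syllable 2 onset /pnr/ has 3 consonants (> 2).
This is a violation of constraint 1: "An onset contains at most 2 consonants."
The remaining constraints (2, 3, 4, 5, 6) are satisfied.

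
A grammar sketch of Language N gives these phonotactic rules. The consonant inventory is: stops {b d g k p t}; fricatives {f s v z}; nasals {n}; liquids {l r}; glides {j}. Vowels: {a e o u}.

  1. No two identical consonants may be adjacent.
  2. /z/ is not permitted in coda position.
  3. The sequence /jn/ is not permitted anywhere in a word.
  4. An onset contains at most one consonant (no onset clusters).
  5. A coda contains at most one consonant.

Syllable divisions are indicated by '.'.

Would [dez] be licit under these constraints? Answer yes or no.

no

[dez] — violates constraint 2: syllable 1 coda contains /z/ → illicit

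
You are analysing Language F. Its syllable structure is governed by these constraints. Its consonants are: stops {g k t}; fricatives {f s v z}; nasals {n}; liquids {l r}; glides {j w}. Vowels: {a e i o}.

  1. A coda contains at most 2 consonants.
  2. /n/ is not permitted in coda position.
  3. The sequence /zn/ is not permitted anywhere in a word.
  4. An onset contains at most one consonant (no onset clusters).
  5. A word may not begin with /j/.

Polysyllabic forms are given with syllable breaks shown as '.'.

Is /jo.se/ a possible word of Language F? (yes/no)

no

/jo.se/ — violates constraint 5: word begins with /j/ → phonotactically illegal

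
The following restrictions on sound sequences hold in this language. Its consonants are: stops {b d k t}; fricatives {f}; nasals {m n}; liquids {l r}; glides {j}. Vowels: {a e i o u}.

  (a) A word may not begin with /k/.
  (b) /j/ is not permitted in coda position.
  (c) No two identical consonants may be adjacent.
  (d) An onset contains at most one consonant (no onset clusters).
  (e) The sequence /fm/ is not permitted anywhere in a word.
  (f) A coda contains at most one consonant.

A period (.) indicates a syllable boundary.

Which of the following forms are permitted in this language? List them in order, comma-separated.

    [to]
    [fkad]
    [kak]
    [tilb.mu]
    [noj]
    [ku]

[to] — σ1 onset /t/, coda /∅/ ok → permitted
[fkad] — violates constraint (d): syllable 1 onset /fk/ has 2 consonants (> 1) → not permitted
[kak] — violates constraint (a): word begins with /k/ → not permitted
[tilb.mu] — violates constraint (f): syllable 1 coda /lb/ has 2 consonants (> 1) → not permitted
[noj] — violates constraint (b): syllable 1 coda contains /j/ → not permitted
[ku] — violates constraint (a): word begins with /k/ → not permitted

[to]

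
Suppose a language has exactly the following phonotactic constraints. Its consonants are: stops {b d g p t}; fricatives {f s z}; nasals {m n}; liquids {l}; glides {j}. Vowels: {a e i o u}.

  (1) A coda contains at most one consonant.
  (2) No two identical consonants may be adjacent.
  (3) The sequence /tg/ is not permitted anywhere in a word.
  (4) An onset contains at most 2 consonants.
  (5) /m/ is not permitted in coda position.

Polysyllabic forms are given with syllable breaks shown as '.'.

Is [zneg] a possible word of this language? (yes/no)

yes

[zneg] — σ1 onset /zn/ (2C), coda /g/ ok → phonotactically legal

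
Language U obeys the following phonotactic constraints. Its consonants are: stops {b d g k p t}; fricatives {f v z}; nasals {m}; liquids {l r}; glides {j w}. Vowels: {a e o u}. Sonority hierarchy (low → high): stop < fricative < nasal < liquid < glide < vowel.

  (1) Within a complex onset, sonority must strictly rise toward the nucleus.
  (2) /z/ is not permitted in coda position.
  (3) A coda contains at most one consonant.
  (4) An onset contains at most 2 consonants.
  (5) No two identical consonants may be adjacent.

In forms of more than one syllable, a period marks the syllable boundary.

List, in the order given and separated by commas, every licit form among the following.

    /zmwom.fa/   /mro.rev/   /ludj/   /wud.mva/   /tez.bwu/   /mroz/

/mro.rev/

/zmwom.fa/ — violates constraint 4: syllable 1 onset /zmw/ has 3 consonants (> 2) → illicit
/mro.rev/ — σ1 onset /mr/ (3→4 rises), coda /∅/ ok; σ2 onset /r/, coda /v/ ok → licit
/ludj/ — violates constraint 3: syllable 1 coda /dj/ has 2 consonants (> 1) → illicit
/wud.mva/ — violates constraint 1: syllable 2 onset /mv/: /m/ (nasal, 3) → /v/ (fricative, 2) does not rise → illicit
/tez.bwu/ — violates constraint 2: syllable 1 coda contains /z/ → illicit
/mroz/ — violates constraint 2: syllable 1 coda contains /z/ → illicit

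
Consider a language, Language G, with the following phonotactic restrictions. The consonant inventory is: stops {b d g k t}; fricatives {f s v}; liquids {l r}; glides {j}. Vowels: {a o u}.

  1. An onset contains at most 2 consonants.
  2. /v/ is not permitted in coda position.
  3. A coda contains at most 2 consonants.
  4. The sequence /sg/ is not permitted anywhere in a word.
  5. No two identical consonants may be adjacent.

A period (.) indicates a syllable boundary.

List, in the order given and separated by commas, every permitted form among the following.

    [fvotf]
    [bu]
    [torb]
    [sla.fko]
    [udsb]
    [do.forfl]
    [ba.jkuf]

[fvotf], [bu], [torb], [sla.fko], [ba.jkuf]

[fvotf] — σ1 onset /fv/ (2C), coda /tf/ (2C) ok → permitted
[bu] — σ1 onset /b/, coda /∅/ ok → permitted
[torb] — σ1 onset /t/, coda /rb/ (2C) ok → permitted
[sla.fko] — σ1 onset /sl/ (2C), coda /∅/ ok; σ2 onset /fk/ (2C), coda /∅/ ok → permitted
[udsb] — violates constraint 3: syllable 1 coda /dsb/ has 3 consonants (> 2) → not permitted
[do.forfl] — violates constraint 3: syllable 2 coda /rfl/ has 3 consonants (> 2) → not permitted
[ba.jkuf] — σ1 onset /b/, coda /∅/ ok; σ2 onset /jk/ (2C), coda /f/ ok → permitted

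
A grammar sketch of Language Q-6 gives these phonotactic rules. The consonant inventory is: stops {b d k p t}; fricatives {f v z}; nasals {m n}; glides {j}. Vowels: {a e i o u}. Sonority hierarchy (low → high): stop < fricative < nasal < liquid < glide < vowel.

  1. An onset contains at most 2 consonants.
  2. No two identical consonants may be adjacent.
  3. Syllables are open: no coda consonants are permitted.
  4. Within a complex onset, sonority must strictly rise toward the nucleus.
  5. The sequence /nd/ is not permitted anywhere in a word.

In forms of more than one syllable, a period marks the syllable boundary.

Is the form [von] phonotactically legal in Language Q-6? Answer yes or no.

[von] — violates constraint 3: syllable 1 coda /n/ has 1 consonant (> 0) → phonotactically illegal

no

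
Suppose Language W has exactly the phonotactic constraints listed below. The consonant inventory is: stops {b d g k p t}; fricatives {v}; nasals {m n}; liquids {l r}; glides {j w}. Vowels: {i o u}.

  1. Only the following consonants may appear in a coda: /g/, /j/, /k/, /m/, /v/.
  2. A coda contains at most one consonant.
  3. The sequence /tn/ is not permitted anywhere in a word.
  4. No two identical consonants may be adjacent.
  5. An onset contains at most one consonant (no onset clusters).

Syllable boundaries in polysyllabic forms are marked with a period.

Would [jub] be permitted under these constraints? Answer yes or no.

no

[jub] — violates constraint 1: syllable 1 coda contains /b/, which is not a licensed coda consonant → not permitted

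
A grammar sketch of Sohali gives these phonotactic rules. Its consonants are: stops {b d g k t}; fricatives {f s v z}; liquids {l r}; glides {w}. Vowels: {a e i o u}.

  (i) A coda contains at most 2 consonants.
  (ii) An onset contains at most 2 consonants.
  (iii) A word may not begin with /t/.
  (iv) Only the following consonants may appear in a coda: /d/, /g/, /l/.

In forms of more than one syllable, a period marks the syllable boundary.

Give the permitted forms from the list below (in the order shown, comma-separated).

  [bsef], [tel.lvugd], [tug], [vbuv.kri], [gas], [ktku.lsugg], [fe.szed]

[bsef] — violates constraint (iv): syllable 1 coda contains /f/, which is not a licensed coda consonant → not permitted
[tel.lvugd] — violates constraint (iii): word begins with /t/ → not permitted
[tug] — violates constraint (iii): word begins with /t/ → not permitted
[vbuv.kri] — violates constraint (iv): syllable 1 coda contains /v/, which is not a licensed coda consonant → not permitted
[gas] — violates constraint (iv): syllable 1 coda contains /s/, which is not a licensed coda consonant → not permitted
[ktku.lsugg] — violates constraint (ii): syllable 1 onset /ktk/ has 3 consonants (> 2) → not permitted
[fe.szed] — σ1 onset /f/, coda /∅/ ok; σ2 onset /sz/ (2C), coda /d/ ok → permitted

[fe.szed]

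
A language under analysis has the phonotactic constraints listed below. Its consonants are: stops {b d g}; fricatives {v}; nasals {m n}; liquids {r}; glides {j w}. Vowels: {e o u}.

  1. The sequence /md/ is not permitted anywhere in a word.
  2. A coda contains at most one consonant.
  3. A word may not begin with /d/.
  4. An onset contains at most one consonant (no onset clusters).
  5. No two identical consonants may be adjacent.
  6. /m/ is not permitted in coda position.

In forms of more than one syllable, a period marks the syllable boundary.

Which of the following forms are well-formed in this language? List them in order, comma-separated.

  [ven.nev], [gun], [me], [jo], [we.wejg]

[ven.nev] — violates constraint 5: adjacent identical consonants /nn/ → ill-formed
[gun] — σ1 onset /g/, coda /n/ ok → well-formed
[me] — σ1 onset /m/, coda /∅/ ok → well-formed
[jo] — σ1 onset /j/, coda /∅/ ok → well-formed
[we.wejg] — violates constraint 2: syllable 2 coda /jg/ has 2 consonants (> 1) → ill-formed

[gun], [me], [jo]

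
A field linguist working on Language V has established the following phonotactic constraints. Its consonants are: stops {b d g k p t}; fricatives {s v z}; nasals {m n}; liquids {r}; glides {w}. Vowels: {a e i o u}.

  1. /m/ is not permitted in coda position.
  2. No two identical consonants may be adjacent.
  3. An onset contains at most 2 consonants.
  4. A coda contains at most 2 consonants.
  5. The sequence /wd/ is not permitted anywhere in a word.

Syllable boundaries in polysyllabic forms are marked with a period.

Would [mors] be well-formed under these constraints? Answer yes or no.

yes

[mors] — σ1 onset /m/, coda /rs/ (2C) ok → well-formed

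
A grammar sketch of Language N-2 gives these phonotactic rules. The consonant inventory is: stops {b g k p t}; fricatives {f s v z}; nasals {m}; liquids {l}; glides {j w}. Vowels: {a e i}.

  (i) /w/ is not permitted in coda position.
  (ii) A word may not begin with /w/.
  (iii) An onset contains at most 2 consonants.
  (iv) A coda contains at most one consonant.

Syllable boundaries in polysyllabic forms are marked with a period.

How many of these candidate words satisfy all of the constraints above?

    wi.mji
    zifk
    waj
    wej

0

wi.mji — violates constraint (ii): word begins with /w/ → ill-formed
zifk — violates constraint (iv): syllable 1 coda /fk/ has 2 consonants (> 1) → ill-formed
waj — violates constraint (ii): word begins with /w/ → ill-formed
wej — violates constraint (ii): word begins with /w/ → ill-formed
No form is well-formed → 0.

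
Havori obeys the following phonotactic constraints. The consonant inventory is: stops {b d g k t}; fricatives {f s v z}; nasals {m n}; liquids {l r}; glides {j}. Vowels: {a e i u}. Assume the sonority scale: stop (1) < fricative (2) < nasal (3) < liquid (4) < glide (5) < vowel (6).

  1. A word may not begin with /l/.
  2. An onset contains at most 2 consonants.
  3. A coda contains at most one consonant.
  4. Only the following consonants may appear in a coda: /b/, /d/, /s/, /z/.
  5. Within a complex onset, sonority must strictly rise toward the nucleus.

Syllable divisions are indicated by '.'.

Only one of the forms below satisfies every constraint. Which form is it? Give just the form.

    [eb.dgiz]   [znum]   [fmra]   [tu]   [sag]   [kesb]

[tu]

[eb.dgiz] — violates constraint 5: syllable 2 onset /dg/: /d/ (stop, 1) → /g/ (stop, 1) does not rise → not permitted
[znum] — violates constraint 4: syllable 1 coda contains /m/, which is not a licensed coda consonant → not permitted
[fmra] — violates constraint 2: syllable 1 onset /fmr/ has 3 consonants (> 2) → not permitted
[tu] — σ1 onset /t/, coda /∅/ ok → permitted
[sag] — violates constraint 4: syllable 1 coda contains /g/, which is not a licensed coda consonant → not permitted
[kesb] — violates constraint 3: syllable 1 coda /sb/ has 2 consonants (> 1) → not permitted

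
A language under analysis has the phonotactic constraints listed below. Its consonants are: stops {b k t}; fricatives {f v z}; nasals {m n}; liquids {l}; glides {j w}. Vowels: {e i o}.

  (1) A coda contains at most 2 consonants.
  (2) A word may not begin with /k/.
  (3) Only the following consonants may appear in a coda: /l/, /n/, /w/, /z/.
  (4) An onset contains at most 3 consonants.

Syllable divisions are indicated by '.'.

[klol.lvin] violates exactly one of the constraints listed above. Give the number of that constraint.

2

[klol.lvin]: word begins with /k/.
This is a violation of constraint 2: "A word may not begin with /k/."
The remaining constraints (1, 3, 4) are satisfied.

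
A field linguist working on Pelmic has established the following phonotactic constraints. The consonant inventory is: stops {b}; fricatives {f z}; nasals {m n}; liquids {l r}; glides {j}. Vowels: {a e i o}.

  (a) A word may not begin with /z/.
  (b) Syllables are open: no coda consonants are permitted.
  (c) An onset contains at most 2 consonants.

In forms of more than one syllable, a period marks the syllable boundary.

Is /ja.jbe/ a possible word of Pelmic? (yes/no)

yes

/ja.jbe/ — σ1 onset /j/, coda /∅/ ok; σ2 onset /jb/ (2C), coda /∅/ ok → well-formed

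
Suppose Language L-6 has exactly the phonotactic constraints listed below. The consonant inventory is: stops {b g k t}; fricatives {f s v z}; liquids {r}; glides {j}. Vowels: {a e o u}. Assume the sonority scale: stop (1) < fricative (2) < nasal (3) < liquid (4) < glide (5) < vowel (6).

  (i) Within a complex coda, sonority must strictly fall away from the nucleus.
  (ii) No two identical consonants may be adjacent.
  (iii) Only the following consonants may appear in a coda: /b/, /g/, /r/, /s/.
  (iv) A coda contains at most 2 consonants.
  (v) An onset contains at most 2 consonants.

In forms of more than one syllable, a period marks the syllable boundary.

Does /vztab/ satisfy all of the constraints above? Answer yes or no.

/vztab/ — violates constraint (v): syllable 1 onset /vzt/ has 3 consonants (> 2) → ill-formed

no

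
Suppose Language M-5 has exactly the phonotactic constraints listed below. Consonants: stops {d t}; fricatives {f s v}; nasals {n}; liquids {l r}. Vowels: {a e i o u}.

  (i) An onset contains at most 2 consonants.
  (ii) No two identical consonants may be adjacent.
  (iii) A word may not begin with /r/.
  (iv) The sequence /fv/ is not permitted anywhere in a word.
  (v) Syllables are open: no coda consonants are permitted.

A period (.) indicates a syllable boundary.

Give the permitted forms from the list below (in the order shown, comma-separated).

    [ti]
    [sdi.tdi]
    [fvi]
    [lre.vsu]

[ti] — σ1 onset /t/, coda /∅/ ok → permitted
[sdi.tdi] — σ1 onset /sd/ (2C), coda /∅/ ok; σ2 onset /td/ (2C), coda /∅/ ok → permitted
[fvi] — violates constraint (iv): contains banned sequence /fv/ → not permitted
[lre.vsu] — σ1 onset /lr/ (2C), coda /∅/ ok; σ2 onset /vs/ (2C), coda /∅/ ok → permitted

[ti], [sdi.tdi], [lre.vsu]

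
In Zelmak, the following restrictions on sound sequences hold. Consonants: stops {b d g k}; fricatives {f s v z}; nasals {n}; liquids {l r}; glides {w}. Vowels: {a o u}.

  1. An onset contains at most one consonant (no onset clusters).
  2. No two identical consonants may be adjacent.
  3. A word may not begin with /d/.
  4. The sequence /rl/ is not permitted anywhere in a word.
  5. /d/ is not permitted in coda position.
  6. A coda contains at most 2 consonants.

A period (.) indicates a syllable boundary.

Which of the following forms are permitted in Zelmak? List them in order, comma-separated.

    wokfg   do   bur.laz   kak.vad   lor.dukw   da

wokfg — violates constraint 6: syllable 1 coda /kfg/ has 3 consonants (> 2) → not permitted
do — violates constraint 3: word begins with /d/ → not permitted
bur.laz — violates constraint 4: contains banned sequence /rl/ → not permitted
kak.vad — violates constraint 5: syllable 2 coda contains /d/ → not permitted
lor.dukw — σ1 onset /l/, coda /r/ ok; σ2 onset /d/, coda /kw/ (2C) ok → permitted
da — violates constraint 3: word begins with /d/ → not permitted

lor.dukw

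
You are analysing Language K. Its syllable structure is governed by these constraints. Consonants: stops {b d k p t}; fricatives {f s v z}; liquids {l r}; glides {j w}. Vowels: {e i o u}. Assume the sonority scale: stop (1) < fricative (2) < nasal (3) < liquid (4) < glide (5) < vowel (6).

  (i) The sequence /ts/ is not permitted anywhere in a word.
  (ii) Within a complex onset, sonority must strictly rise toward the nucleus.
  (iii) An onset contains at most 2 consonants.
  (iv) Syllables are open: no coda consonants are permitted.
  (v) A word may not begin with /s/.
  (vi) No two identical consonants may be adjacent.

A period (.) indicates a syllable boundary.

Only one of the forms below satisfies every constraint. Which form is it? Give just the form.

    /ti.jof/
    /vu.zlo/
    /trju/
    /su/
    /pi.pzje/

/vu.zlo/

/ti.jof/ — violates constraint (iv): syllable 2 coda /f/ has 1 consonant (> 0) → not permitted
/vu.zlo/ — σ1 onset /v/, coda /∅/ ok; σ2 onset /zl/ (2→4 rises), coda /∅/ ok → permitted
/trju/ — violates constraint (iii): syllable 1 onset /trj/ has 3 consonants (> 2) → not permitted
/su/ — violates constraint (v): word begins with /s/ → not permitted
/pi.pzje/ — violates constraint (iii): syllable 2 onset /pzj/ has 3 consonants (> 2) → not permitted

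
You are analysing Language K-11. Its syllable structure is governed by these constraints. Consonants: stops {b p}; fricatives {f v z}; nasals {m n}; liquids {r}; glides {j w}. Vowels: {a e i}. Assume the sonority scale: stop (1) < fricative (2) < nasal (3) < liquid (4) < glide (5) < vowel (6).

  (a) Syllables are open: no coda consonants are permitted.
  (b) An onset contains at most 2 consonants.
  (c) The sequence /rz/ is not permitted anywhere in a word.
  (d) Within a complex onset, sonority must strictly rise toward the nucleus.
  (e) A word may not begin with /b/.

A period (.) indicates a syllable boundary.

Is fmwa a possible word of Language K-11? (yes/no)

no

fmwa — violates constraint (b): syllable 1 onset /fmw/ has 3 consonants (> 2) → not permitted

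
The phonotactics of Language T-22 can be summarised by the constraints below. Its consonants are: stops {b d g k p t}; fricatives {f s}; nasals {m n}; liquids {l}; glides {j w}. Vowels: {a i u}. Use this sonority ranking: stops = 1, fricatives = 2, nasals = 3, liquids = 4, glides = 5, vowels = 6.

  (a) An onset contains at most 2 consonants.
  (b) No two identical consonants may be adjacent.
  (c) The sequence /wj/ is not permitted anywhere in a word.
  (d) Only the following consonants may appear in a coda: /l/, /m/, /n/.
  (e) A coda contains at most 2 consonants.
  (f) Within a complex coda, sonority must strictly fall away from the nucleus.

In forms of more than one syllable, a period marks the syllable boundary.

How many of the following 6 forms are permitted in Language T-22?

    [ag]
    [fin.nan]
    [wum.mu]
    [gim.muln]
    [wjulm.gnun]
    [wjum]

0

[ag] — violates constraint (d): syllable 1 coda contains /g/, which is not a licensed coda consonant → not permitted
[fin.nan] — violates constraint (b): adjacent identical consonants /nn/ → not permitted
[wum.mu] — violates constraint (b): adjacent identical consonants /mm/ → not permitted
[gim.muln] — violates constraint (b): adjacent identical consonants /mm/ → not permitted
[wjulm.gnun] — violates constraint (c): contains banned sequence /wj/ → not permitted
[wjum] — violates constraint (c): contains banned sequence /wj/ → not permitted
No form is permitted → 0.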